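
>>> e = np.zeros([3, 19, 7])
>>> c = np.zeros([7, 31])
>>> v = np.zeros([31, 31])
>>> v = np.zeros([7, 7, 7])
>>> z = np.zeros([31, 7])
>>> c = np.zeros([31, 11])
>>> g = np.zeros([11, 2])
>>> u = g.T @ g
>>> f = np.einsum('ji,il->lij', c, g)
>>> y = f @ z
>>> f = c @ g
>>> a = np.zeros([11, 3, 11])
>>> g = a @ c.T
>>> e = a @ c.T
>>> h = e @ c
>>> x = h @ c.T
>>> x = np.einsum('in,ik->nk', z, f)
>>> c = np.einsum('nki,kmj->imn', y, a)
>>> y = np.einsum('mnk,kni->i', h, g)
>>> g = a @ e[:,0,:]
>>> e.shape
(11, 3, 31)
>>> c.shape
(7, 3, 2)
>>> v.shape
(7, 7, 7)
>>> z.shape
(31, 7)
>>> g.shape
(11, 3, 31)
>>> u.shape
(2, 2)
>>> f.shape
(31, 2)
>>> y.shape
(31,)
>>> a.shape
(11, 3, 11)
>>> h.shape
(11, 3, 11)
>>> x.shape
(7, 2)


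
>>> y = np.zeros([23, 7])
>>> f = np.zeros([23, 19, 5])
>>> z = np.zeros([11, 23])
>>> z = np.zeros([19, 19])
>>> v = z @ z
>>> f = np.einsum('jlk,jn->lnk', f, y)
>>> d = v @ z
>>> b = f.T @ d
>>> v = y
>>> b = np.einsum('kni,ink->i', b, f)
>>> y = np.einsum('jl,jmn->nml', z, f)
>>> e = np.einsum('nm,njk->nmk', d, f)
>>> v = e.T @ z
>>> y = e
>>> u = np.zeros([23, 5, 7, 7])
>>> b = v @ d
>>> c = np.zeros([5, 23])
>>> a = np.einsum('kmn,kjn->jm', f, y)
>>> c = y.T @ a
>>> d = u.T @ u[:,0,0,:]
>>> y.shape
(19, 19, 5)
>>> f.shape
(19, 7, 5)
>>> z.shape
(19, 19)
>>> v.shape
(5, 19, 19)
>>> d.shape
(7, 7, 5, 7)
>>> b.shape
(5, 19, 19)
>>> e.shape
(19, 19, 5)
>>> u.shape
(23, 5, 7, 7)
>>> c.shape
(5, 19, 7)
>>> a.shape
(19, 7)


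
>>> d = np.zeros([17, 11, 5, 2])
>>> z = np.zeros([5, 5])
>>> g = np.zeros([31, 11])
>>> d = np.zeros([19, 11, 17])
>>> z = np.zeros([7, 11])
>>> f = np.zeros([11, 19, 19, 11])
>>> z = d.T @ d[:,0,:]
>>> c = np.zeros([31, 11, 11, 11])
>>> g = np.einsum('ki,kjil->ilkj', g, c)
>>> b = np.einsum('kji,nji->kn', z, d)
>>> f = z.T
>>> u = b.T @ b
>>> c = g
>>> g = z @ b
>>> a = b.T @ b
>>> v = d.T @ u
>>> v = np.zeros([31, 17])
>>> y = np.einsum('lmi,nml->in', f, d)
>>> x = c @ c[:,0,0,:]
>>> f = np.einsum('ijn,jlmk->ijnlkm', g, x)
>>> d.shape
(19, 11, 17)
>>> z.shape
(17, 11, 17)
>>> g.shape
(17, 11, 19)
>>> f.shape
(17, 11, 19, 11, 11, 31)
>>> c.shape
(11, 11, 31, 11)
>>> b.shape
(17, 19)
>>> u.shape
(19, 19)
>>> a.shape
(19, 19)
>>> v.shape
(31, 17)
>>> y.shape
(17, 19)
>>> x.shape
(11, 11, 31, 11)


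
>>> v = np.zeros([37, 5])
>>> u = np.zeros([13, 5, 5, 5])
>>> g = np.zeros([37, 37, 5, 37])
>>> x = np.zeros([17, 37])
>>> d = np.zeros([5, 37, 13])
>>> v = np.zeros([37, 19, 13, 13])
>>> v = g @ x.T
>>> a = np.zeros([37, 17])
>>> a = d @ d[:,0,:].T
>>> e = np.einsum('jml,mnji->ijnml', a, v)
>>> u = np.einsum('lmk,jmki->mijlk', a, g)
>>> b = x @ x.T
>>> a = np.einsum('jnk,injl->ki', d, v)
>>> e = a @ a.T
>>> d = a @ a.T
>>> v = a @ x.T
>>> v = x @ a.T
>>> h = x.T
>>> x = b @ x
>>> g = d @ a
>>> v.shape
(17, 13)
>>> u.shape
(37, 37, 37, 5, 5)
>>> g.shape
(13, 37)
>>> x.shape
(17, 37)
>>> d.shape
(13, 13)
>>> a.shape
(13, 37)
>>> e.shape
(13, 13)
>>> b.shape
(17, 17)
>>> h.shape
(37, 17)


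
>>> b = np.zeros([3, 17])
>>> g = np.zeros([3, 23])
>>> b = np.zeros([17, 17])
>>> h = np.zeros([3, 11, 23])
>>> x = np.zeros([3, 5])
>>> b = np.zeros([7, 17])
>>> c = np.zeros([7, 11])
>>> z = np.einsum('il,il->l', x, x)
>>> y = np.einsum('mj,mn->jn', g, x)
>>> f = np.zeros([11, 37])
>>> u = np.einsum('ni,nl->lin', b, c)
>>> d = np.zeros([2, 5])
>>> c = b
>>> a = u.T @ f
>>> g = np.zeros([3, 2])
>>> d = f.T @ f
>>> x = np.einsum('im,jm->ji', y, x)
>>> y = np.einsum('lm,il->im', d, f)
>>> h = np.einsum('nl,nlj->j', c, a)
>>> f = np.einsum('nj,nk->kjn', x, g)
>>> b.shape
(7, 17)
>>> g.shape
(3, 2)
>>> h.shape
(37,)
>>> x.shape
(3, 23)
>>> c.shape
(7, 17)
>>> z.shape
(5,)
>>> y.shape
(11, 37)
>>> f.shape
(2, 23, 3)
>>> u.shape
(11, 17, 7)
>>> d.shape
(37, 37)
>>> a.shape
(7, 17, 37)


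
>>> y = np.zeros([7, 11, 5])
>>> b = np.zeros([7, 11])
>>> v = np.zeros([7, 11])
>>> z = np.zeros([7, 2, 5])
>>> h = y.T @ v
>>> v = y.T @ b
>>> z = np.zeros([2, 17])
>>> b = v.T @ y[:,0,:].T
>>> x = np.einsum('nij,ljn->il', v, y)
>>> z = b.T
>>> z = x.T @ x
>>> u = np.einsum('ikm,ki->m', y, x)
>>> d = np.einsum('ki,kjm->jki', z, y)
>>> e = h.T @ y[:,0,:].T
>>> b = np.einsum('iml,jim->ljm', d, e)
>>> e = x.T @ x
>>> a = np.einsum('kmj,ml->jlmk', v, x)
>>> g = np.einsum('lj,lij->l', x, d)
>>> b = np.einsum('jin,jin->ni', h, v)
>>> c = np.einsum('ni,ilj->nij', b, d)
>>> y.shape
(7, 11, 5)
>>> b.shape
(11, 11)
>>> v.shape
(5, 11, 11)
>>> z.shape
(7, 7)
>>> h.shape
(5, 11, 11)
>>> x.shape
(11, 7)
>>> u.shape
(5,)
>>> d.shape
(11, 7, 7)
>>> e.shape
(7, 7)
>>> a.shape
(11, 7, 11, 5)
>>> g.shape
(11,)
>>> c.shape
(11, 11, 7)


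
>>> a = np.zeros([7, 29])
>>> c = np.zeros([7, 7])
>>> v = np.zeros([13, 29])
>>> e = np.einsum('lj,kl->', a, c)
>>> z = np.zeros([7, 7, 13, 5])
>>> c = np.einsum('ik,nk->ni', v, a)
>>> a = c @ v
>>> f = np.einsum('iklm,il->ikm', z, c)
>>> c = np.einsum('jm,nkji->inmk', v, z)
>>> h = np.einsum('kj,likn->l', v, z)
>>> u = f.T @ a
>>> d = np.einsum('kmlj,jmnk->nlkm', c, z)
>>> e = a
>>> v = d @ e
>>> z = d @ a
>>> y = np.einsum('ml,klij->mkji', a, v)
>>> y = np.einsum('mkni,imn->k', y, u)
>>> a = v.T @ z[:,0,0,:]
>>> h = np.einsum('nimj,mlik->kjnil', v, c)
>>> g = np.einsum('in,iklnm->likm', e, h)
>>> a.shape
(29, 5, 29, 29)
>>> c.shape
(5, 7, 29, 7)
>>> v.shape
(13, 29, 5, 29)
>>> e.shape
(7, 29)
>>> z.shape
(13, 29, 5, 29)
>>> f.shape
(7, 7, 5)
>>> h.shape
(7, 29, 13, 29, 7)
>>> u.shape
(5, 7, 29)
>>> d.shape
(13, 29, 5, 7)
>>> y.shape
(13,)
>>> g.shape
(13, 7, 29, 7)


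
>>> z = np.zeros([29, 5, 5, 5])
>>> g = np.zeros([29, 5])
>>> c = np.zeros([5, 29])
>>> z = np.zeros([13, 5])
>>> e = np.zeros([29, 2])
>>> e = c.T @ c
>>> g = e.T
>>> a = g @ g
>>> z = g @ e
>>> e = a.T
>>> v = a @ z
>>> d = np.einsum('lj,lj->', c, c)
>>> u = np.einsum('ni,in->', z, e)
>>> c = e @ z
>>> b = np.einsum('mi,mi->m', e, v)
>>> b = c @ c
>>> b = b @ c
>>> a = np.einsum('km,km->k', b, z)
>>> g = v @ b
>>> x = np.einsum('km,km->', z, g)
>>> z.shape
(29, 29)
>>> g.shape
(29, 29)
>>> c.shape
(29, 29)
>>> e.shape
(29, 29)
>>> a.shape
(29,)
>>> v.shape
(29, 29)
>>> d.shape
()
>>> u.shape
()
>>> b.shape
(29, 29)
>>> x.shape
()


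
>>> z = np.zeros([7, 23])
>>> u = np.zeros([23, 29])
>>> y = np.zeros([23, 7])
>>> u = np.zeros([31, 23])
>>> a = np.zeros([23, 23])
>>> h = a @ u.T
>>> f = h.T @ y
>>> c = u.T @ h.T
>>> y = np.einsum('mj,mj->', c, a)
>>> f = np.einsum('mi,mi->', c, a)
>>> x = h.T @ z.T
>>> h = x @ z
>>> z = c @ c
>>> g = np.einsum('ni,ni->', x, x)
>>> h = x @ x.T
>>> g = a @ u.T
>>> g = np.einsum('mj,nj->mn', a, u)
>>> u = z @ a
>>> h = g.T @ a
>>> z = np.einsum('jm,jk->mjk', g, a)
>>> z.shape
(31, 23, 23)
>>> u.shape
(23, 23)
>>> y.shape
()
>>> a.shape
(23, 23)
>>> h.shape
(31, 23)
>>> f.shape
()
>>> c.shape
(23, 23)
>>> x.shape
(31, 7)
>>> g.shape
(23, 31)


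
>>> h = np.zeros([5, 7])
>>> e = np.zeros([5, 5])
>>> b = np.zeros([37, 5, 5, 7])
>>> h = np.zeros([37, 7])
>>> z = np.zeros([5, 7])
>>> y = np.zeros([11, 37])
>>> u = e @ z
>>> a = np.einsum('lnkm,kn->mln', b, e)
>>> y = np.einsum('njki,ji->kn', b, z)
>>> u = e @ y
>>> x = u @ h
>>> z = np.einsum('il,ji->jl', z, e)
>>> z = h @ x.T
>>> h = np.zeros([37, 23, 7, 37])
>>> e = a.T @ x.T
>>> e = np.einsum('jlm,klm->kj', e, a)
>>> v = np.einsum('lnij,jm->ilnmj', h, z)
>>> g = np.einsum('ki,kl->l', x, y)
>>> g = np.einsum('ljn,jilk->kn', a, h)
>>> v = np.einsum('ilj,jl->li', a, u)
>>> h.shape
(37, 23, 7, 37)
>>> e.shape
(7, 5)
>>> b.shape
(37, 5, 5, 7)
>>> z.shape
(37, 5)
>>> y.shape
(5, 37)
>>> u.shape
(5, 37)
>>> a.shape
(7, 37, 5)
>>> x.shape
(5, 7)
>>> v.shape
(37, 7)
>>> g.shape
(37, 5)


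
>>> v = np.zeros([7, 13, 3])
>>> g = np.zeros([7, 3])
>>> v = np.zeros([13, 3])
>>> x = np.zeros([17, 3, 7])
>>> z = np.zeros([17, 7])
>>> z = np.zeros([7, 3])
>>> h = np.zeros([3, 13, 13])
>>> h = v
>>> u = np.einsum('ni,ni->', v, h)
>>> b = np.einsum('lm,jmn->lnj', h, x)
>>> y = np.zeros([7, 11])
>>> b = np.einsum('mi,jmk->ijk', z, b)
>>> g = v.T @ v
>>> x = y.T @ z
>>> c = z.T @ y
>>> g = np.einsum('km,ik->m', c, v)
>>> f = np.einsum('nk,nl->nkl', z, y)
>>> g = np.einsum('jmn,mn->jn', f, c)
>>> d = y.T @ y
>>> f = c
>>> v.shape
(13, 3)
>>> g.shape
(7, 11)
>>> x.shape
(11, 3)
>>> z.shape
(7, 3)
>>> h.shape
(13, 3)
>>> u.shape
()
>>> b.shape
(3, 13, 17)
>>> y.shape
(7, 11)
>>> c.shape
(3, 11)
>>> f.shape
(3, 11)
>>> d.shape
(11, 11)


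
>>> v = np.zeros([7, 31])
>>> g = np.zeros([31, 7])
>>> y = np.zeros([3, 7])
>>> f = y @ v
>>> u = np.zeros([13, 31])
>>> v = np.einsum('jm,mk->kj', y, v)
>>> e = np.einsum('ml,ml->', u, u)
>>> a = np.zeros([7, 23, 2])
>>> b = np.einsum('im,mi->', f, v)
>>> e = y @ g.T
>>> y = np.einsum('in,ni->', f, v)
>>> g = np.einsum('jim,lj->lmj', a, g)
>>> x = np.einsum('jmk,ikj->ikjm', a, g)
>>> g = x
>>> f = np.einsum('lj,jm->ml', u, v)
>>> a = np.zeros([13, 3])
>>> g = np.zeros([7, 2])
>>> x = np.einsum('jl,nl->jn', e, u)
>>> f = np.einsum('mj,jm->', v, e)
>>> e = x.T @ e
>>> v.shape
(31, 3)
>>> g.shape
(7, 2)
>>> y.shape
()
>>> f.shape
()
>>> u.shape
(13, 31)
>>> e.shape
(13, 31)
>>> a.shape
(13, 3)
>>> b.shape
()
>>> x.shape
(3, 13)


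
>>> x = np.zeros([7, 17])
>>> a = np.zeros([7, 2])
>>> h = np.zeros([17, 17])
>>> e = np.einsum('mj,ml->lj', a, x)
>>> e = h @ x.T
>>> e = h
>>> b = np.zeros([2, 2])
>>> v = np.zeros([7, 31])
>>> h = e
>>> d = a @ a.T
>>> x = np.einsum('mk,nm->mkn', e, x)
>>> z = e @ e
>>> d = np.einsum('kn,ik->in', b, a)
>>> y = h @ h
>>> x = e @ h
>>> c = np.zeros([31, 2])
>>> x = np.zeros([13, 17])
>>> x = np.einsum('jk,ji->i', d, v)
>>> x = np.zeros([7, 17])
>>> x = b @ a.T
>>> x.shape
(2, 7)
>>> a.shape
(7, 2)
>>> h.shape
(17, 17)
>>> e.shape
(17, 17)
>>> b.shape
(2, 2)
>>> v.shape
(7, 31)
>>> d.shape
(7, 2)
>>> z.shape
(17, 17)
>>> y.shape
(17, 17)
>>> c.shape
(31, 2)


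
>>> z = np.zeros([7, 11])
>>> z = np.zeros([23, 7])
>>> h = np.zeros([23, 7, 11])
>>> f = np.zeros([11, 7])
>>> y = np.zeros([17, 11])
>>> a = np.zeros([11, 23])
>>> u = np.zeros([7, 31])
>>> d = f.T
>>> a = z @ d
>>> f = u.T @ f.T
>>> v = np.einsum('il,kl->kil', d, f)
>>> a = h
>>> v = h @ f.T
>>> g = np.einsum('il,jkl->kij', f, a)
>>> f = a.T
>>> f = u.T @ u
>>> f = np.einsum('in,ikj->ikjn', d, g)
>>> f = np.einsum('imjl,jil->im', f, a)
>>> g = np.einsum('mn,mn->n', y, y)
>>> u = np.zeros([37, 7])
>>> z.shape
(23, 7)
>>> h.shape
(23, 7, 11)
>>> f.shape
(7, 31)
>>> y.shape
(17, 11)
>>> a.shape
(23, 7, 11)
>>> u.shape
(37, 7)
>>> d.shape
(7, 11)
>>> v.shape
(23, 7, 31)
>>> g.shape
(11,)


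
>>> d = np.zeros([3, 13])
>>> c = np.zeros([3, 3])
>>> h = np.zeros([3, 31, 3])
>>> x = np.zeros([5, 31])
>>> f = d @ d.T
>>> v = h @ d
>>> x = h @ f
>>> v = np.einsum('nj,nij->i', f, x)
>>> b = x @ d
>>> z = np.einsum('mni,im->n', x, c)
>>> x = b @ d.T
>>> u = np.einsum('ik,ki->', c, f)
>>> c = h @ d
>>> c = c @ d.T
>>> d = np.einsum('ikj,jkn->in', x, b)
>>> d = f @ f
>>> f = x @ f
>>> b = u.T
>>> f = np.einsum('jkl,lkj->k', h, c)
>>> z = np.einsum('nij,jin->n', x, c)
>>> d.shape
(3, 3)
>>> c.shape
(3, 31, 3)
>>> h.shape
(3, 31, 3)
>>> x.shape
(3, 31, 3)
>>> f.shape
(31,)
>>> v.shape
(31,)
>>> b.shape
()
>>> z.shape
(3,)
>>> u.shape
()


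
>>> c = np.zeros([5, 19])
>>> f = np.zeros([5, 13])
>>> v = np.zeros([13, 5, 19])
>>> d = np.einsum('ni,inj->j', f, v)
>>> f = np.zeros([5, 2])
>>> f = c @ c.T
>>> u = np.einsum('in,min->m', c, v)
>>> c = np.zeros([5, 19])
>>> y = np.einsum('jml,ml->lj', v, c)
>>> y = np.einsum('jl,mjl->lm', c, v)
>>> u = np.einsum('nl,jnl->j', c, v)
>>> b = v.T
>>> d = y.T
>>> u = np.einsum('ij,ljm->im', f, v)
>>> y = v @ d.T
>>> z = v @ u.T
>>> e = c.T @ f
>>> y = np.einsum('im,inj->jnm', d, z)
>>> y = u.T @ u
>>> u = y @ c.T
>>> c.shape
(5, 19)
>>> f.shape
(5, 5)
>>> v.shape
(13, 5, 19)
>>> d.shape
(13, 19)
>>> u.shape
(19, 5)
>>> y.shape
(19, 19)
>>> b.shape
(19, 5, 13)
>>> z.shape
(13, 5, 5)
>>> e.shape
(19, 5)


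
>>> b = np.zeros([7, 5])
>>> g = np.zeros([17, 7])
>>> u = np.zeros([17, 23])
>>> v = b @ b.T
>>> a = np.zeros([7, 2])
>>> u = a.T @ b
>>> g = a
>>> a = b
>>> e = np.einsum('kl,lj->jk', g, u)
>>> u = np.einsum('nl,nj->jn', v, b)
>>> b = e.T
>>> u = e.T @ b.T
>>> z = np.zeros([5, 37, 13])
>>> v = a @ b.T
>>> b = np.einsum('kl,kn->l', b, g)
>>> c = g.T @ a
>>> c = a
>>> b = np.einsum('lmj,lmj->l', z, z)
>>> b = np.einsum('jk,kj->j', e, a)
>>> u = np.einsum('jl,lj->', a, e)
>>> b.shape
(5,)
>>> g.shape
(7, 2)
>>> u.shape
()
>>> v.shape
(7, 7)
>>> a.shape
(7, 5)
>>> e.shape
(5, 7)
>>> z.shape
(5, 37, 13)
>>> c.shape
(7, 5)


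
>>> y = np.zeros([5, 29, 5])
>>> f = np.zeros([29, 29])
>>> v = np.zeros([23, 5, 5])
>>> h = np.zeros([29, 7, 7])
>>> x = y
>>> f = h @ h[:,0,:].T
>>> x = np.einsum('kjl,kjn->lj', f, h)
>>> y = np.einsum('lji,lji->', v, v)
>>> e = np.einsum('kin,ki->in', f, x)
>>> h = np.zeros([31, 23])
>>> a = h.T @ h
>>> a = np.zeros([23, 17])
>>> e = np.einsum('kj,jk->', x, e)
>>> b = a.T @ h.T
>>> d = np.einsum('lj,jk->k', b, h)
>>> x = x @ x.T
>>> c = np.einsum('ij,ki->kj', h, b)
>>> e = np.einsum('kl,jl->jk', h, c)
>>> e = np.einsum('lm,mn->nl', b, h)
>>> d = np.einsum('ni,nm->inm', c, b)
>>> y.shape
()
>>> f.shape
(29, 7, 29)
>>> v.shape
(23, 5, 5)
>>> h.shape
(31, 23)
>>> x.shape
(29, 29)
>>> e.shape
(23, 17)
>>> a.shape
(23, 17)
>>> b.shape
(17, 31)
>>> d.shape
(23, 17, 31)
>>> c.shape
(17, 23)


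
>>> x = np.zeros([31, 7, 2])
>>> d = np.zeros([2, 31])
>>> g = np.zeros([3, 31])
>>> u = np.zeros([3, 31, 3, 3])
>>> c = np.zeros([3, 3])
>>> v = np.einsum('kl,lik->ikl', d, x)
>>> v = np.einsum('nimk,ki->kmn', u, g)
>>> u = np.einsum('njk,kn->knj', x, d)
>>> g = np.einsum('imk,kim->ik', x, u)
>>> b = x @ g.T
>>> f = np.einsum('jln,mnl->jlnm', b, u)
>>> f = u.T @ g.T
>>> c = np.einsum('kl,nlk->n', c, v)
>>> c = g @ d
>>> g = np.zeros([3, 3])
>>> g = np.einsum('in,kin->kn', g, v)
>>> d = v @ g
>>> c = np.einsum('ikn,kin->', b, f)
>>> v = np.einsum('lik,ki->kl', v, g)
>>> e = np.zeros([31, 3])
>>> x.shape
(31, 7, 2)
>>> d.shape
(3, 3, 3)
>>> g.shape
(3, 3)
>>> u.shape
(2, 31, 7)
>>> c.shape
()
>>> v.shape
(3, 3)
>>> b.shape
(31, 7, 31)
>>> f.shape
(7, 31, 31)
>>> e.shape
(31, 3)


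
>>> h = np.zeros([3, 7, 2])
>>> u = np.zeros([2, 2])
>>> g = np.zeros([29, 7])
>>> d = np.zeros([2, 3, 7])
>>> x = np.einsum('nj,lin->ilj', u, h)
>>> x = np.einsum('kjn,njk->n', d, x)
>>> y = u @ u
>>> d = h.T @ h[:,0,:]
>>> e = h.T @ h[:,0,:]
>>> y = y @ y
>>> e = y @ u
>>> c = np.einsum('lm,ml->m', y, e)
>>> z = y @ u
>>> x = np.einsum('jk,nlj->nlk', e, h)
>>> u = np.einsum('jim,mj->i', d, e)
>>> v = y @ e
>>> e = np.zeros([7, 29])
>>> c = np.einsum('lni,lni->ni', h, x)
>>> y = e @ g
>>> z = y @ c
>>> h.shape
(3, 7, 2)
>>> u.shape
(7,)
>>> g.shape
(29, 7)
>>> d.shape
(2, 7, 2)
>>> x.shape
(3, 7, 2)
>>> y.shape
(7, 7)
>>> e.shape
(7, 29)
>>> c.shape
(7, 2)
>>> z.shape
(7, 2)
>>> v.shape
(2, 2)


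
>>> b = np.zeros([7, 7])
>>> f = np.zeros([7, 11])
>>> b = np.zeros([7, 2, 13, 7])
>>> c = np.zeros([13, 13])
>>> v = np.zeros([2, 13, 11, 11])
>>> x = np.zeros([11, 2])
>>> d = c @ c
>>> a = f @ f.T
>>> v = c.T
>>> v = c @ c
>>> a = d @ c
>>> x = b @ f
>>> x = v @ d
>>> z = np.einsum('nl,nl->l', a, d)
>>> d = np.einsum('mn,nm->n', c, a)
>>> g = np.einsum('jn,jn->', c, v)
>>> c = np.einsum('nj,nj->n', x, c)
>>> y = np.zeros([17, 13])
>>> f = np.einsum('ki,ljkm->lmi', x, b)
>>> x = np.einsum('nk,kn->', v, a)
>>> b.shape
(7, 2, 13, 7)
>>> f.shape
(7, 7, 13)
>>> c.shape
(13,)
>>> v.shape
(13, 13)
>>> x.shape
()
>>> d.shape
(13,)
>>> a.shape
(13, 13)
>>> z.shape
(13,)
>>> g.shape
()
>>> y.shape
(17, 13)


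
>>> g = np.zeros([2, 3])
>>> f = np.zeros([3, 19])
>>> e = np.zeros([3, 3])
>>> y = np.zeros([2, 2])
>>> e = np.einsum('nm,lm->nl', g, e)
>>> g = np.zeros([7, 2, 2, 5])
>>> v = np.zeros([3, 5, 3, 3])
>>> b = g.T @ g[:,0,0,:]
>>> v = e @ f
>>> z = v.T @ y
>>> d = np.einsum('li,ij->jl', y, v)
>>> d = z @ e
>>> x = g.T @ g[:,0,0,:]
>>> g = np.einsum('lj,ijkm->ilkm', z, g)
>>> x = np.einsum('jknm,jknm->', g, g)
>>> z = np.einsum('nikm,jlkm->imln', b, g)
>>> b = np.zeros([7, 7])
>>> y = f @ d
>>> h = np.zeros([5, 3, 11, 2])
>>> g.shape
(7, 19, 2, 5)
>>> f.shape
(3, 19)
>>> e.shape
(2, 3)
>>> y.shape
(3, 3)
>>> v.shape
(2, 19)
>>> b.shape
(7, 7)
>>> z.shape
(2, 5, 19, 5)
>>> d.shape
(19, 3)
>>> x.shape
()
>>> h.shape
(5, 3, 11, 2)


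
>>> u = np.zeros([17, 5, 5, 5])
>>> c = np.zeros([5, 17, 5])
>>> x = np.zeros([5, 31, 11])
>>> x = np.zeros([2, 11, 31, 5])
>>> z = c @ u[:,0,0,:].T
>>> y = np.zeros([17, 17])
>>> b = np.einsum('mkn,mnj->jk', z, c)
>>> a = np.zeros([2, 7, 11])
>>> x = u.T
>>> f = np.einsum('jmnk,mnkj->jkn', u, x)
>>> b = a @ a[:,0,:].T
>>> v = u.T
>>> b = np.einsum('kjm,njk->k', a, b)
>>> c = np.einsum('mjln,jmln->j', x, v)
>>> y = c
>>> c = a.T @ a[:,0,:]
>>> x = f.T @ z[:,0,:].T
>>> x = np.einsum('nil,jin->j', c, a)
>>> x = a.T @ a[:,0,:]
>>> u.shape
(17, 5, 5, 5)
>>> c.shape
(11, 7, 11)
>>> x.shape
(11, 7, 11)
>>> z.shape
(5, 17, 17)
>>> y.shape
(5,)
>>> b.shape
(2,)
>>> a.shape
(2, 7, 11)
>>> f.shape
(17, 5, 5)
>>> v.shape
(5, 5, 5, 17)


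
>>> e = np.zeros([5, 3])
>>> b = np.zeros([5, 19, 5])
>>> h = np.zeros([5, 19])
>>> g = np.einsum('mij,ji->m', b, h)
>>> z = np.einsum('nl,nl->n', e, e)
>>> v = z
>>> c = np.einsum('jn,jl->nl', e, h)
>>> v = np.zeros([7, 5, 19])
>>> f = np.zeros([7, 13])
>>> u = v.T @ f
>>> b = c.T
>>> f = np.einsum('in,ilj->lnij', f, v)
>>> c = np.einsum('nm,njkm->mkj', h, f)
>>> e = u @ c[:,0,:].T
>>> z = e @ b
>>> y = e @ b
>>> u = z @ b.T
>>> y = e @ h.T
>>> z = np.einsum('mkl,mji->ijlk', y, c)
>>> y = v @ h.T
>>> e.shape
(19, 5, 19)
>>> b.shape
(19, 3)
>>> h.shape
(5, 19)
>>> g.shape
(5,)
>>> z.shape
(13, 7, 5, 5)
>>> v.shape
(7, 5, 19)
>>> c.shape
(19, 7, 13)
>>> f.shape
(5, 13, 7, 19)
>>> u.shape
(19, 5, 19)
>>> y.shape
(7, 5, 5)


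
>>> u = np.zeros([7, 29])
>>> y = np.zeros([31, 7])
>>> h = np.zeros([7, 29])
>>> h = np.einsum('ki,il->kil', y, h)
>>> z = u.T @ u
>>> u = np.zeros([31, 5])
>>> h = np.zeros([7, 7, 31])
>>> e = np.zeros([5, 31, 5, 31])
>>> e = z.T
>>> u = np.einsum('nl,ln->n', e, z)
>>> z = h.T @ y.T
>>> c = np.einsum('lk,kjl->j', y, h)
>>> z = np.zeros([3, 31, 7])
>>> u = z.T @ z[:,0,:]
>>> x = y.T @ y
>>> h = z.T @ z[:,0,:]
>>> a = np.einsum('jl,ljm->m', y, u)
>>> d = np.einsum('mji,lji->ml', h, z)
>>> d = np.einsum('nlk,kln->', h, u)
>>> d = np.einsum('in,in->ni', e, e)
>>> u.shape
(7, 31, 7)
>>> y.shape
(31, 7)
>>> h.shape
(7, 31, 7)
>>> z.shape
(3, 31, 7)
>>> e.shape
(29, 29)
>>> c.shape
(7,)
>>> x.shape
(7, 7)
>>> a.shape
(7,)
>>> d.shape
(29, 29)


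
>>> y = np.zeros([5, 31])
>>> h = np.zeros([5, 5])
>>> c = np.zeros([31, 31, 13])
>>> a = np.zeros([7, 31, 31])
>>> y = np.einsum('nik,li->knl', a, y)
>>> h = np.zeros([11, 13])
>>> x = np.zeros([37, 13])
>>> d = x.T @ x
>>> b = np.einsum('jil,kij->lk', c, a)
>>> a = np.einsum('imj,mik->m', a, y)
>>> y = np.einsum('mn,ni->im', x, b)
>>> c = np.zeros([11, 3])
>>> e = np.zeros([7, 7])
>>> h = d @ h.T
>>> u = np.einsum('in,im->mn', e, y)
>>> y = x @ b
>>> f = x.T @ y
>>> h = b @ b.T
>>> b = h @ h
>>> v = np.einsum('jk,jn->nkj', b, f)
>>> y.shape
(37, 7)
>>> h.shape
(13, 13)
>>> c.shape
(11, 3)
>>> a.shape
(31,)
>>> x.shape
(37, 13)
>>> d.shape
(13, 13)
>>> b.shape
(13, 13)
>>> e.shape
(7, 7)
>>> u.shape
(37, 7)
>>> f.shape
(13, 7)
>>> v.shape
(7, 13, 13)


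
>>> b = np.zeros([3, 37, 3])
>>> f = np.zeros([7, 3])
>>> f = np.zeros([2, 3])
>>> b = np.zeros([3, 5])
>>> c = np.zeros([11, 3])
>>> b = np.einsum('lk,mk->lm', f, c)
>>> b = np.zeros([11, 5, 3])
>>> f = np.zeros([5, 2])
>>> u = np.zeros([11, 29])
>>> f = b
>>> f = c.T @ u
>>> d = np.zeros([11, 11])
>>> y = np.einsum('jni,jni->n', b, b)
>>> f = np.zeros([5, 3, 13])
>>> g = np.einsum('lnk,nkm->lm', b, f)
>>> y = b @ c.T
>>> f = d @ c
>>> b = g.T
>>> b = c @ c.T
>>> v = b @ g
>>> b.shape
(11, 11)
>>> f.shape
(11, 3)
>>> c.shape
(11, 3)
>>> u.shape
(11, 29)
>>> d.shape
(11, 11)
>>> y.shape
(11, 5, 11)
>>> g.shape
(11, 13)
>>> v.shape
(11, 13)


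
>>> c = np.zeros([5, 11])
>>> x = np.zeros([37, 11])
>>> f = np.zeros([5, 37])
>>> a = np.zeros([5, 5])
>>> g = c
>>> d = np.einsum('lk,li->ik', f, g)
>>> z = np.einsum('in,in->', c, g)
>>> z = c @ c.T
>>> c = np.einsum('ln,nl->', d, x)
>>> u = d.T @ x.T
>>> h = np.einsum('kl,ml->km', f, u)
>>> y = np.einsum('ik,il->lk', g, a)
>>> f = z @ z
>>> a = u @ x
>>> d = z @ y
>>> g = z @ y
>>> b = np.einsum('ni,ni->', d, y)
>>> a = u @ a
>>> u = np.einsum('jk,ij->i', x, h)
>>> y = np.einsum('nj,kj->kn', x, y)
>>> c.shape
()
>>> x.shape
(37, 11)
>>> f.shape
(5, 5)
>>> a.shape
(37, 11)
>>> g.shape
(5, 11)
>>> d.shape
(5, 11)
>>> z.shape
(5, 5)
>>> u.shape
(5,)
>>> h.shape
(5, 37)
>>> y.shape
(5, 37)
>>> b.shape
()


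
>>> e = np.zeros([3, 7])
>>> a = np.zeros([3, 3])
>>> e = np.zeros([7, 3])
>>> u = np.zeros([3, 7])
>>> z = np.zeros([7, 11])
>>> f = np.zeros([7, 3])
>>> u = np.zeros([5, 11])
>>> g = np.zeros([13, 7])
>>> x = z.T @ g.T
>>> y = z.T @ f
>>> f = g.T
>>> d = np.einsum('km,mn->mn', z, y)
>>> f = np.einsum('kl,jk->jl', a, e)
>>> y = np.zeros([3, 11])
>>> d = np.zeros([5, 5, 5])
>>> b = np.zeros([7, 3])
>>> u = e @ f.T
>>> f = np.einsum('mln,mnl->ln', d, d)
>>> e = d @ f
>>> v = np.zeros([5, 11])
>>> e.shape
(5, 5, 5)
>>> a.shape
(3, 3)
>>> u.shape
(7, 7)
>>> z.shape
(7, 11)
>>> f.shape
(5, 5)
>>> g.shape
(13, 7)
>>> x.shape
(11, 13)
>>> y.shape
(3, 11)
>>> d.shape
(5, 5, 5)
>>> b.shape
(7, 3)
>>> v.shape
(5, 11)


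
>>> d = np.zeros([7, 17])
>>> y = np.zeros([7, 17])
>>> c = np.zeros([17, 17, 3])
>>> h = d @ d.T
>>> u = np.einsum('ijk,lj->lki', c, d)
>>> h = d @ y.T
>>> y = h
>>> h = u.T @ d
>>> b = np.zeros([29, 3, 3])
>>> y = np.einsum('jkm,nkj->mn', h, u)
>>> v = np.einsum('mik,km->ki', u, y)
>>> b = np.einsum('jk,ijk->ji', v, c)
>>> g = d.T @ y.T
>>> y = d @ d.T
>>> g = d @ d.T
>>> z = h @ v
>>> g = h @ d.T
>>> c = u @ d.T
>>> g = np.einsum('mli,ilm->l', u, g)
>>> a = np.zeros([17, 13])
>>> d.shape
(7, 17)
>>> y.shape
(7, 7)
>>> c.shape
(7, 3, 7)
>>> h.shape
(17, 3, 17)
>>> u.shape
(7, 3, 17)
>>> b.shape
(17, 17)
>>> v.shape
(17, 3)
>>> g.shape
(3,)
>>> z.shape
(17, 3, 3)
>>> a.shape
(17, 13)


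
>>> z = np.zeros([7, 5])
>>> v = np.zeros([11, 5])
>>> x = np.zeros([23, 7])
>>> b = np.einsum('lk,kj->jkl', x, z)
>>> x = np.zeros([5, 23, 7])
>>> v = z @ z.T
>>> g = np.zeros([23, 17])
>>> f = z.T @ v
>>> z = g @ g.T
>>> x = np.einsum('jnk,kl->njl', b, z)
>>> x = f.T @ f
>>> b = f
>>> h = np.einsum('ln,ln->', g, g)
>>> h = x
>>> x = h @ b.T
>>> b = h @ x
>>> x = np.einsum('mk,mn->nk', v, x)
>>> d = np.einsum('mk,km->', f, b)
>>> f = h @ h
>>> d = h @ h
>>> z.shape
(23, 23)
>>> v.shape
(7, 7)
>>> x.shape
(5, 7)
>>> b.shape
(7, 5)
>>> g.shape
(23, 17)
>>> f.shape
(7, 7)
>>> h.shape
(7, 7)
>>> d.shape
(7, 7)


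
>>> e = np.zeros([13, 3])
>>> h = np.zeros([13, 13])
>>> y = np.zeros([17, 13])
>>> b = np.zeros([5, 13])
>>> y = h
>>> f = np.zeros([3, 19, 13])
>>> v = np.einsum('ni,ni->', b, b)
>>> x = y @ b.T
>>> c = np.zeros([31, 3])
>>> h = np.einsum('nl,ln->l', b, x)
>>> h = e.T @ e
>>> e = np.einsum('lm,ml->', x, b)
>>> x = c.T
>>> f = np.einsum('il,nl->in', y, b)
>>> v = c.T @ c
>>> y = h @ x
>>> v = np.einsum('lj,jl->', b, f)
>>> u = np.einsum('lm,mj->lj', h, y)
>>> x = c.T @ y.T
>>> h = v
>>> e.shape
()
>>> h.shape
()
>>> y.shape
(3, 31)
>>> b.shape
(5, 13)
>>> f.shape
(13, 5)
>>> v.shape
()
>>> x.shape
(3, 3)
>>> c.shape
(31, 3)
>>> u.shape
(3, 31)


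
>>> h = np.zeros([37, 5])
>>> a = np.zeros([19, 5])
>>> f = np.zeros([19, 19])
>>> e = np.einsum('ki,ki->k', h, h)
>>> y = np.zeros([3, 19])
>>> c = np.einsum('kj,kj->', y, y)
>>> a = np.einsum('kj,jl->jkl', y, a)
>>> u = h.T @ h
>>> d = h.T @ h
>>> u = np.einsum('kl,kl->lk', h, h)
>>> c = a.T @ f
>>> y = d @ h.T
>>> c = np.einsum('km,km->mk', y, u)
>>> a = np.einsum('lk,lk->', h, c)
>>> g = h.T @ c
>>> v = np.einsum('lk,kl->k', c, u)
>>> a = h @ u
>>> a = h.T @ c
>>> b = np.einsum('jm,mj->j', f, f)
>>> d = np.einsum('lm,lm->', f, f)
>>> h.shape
(37, 5)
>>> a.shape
(5, 5)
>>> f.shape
(19, 19)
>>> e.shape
(37,)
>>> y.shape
(5, 37)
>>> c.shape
(37, 5)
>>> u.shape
(5, 37)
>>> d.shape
()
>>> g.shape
(5, 5)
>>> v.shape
(5,)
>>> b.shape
(19,)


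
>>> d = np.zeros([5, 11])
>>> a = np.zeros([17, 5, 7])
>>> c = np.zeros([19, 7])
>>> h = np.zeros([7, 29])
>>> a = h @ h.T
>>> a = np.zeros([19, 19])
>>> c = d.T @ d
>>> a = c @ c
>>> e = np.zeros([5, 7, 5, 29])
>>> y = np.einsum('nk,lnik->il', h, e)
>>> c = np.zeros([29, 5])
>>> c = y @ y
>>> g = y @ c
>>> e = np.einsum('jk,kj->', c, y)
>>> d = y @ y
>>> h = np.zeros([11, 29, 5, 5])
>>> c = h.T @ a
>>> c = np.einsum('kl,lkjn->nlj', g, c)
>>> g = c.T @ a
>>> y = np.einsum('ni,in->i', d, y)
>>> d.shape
(5, 5)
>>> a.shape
(11, 11)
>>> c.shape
(11, 5, 29)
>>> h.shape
(11, 29, 5, 5)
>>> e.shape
()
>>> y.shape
(5,)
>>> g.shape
(29, 5, 11)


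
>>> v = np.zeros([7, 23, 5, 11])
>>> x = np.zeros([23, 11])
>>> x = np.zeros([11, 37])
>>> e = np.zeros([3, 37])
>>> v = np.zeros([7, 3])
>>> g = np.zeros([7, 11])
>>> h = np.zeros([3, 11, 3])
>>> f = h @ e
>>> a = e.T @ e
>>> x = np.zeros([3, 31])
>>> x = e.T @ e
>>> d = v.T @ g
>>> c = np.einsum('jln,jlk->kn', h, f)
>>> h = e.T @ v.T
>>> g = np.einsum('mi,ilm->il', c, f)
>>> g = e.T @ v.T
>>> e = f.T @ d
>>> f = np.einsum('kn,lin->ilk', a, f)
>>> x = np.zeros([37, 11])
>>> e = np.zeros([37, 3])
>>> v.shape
(7, 3)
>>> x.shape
(37, 11)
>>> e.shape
(37, 3)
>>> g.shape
(37, 7)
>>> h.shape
(37, 7)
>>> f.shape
(11, 3, 37)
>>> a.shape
(37, 37)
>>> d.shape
(3, 11)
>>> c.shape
(37, 3)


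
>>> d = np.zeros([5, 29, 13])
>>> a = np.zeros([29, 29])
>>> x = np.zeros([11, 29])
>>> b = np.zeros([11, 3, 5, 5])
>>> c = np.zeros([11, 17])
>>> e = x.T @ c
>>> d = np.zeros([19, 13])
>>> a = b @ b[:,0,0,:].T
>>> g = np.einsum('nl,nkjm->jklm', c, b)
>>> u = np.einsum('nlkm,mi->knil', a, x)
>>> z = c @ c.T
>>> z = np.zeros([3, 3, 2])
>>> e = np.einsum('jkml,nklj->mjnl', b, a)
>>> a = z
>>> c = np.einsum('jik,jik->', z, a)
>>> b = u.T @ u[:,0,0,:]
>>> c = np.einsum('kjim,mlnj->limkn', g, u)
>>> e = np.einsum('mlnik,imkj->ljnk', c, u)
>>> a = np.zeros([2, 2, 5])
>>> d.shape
(19, 13)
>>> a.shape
(2, 2, 5)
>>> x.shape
(11, 29)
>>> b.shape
(3, 29, 11, 3)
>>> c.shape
(11, 17, 5, 5, 29)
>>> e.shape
(17, 3, 5, 29)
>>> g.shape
(5, 3, 17, 5)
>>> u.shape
(5, 11, 29, 3)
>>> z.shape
(3, 3, 2)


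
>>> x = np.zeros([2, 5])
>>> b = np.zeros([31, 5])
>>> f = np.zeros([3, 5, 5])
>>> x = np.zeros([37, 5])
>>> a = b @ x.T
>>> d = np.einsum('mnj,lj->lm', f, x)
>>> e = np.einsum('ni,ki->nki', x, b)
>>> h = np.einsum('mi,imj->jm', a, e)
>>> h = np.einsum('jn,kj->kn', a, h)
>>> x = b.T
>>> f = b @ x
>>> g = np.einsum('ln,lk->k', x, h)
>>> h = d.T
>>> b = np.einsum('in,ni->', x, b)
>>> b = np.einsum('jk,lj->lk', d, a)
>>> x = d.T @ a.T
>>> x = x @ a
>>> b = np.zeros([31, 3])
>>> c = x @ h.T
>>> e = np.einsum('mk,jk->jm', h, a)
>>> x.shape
(3, 37)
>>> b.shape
(31, 3)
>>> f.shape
(31, 31)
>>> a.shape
(31, 37)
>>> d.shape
(37, 3)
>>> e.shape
(31, 3)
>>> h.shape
(3, 37)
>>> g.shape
(37,)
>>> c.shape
(3, 3)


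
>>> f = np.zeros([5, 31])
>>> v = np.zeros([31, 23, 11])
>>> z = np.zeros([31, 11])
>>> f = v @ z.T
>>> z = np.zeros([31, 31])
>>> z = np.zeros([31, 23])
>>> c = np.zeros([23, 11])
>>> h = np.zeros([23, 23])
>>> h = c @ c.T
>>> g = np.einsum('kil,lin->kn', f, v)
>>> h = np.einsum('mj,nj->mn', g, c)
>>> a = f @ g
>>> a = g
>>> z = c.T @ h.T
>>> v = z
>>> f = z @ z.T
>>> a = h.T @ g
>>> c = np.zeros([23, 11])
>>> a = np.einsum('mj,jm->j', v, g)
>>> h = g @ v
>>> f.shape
(11, 11)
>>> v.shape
(11, 31)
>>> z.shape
(11, 31)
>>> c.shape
(23, 11)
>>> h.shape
(31, 31)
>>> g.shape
(31, 11)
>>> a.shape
(31,)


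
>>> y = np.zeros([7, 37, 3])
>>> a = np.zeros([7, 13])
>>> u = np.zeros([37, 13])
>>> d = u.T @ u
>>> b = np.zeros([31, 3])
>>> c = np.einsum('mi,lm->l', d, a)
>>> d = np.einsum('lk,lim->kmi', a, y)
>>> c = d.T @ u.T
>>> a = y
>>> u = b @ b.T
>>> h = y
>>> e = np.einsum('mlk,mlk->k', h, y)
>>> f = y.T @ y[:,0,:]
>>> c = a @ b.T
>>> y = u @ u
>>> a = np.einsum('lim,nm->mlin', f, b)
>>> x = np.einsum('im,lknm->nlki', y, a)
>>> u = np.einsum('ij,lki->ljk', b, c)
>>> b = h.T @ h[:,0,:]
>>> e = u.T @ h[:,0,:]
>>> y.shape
(31, 31)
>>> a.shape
(3, 3, 37, 31)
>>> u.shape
(7, 3, 37)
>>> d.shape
(13, 3, 37)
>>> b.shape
(3, 37, 3)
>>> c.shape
(7, 37, 31)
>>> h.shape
(7, 37, 3)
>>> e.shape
(37, 3, 3)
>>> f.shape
(3, 37, 3)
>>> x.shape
(37, 3, 3, 31)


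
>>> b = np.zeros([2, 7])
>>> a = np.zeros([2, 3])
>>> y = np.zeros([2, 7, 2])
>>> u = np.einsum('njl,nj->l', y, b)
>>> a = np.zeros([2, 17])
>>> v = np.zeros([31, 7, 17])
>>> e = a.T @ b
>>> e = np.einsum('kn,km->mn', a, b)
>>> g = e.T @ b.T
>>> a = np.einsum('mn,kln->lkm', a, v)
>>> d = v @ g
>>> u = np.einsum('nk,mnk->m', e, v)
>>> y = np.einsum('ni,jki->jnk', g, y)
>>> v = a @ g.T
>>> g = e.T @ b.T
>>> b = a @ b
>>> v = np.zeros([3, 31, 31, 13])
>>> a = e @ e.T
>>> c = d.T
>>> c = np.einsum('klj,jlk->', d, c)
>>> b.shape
(7, 31, 7)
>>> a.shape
(7, 7)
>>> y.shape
(2, 17, 7)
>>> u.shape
(31,)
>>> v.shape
(3, 31, 31, 13)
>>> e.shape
(7, 17)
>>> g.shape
(17, 2)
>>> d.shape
(31, 7, 2)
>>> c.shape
()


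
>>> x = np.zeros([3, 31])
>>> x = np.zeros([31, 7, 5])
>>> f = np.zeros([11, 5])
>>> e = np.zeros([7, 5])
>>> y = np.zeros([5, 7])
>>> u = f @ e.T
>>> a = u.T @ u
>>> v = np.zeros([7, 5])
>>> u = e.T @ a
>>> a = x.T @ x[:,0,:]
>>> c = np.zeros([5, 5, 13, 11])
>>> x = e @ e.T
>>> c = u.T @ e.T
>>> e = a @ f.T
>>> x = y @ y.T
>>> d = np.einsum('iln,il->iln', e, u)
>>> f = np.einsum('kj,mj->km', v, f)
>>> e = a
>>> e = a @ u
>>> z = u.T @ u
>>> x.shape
(5, 5)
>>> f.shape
(7, 11)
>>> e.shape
(5, 7, 7)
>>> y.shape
(5, 7)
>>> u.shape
(5, 7)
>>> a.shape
(5, 7, 5)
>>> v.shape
(7, 5)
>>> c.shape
(7, 7)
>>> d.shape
(5, 7, 11)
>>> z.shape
(7, 7)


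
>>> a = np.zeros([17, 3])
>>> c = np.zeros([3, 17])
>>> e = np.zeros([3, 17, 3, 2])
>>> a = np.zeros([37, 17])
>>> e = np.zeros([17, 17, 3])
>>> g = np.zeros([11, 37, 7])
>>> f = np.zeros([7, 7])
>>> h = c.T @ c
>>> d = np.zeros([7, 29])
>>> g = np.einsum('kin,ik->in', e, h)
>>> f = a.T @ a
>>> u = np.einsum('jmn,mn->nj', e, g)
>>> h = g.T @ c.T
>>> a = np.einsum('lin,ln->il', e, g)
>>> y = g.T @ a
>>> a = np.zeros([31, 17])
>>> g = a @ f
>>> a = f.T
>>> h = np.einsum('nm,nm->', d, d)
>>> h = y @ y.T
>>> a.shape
(17, 17)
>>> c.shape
(3, 17)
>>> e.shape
(17, 17, 3)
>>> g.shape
(31, 17)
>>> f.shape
(17, 17)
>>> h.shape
(3, 3)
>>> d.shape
(7, 29)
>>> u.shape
(3, 17)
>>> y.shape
(3, 17)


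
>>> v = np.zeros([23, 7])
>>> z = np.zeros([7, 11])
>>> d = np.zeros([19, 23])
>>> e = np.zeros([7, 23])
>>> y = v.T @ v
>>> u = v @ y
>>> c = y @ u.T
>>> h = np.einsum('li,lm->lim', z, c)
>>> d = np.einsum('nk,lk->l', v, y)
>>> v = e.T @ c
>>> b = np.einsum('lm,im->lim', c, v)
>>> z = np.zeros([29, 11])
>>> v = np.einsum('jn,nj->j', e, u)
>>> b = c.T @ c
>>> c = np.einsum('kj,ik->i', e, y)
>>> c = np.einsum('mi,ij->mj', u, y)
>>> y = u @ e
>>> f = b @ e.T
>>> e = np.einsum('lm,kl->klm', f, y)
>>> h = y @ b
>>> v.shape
(7,)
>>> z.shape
(29, 11)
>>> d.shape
(7,)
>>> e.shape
(23, 23, 7)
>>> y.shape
(23, 23)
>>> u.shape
(23, 7)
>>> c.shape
(23, 7)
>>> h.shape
(23, 23)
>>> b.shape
(23, 23)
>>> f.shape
(23, 7)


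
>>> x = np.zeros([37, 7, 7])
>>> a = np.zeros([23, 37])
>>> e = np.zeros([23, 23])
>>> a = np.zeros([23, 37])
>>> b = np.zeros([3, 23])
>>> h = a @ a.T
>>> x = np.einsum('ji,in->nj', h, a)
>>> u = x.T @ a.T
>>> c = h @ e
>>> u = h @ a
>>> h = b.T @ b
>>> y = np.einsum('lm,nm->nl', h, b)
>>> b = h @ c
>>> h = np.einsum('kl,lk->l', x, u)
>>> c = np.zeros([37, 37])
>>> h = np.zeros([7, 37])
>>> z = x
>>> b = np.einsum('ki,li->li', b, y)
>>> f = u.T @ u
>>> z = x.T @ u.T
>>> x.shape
(37, 23)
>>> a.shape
(23, 37)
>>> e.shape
(23, 23)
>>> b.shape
(3, 23)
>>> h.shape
(7, 37)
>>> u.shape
(23, 37)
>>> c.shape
(37, 37)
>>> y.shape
(3, 23)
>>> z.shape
(23, 23)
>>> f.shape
(37, 37)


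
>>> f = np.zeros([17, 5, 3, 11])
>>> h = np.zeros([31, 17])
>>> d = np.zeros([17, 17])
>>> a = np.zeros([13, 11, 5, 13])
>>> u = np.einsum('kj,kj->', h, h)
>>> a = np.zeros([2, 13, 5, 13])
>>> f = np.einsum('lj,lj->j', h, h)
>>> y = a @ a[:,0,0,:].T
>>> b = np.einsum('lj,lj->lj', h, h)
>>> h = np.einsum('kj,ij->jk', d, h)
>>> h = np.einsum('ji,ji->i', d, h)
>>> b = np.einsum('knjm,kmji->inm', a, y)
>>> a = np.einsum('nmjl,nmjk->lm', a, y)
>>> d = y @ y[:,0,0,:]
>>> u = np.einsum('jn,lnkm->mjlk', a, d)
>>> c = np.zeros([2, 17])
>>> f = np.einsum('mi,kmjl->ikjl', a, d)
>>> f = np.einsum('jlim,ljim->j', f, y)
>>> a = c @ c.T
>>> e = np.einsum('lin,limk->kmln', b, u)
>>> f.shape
(13,)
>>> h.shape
(17,)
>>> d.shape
(2, 13, 5, 2)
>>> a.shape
(2, 2)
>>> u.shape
(2, 13, 2, 5)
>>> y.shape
(2, 13, 5, 2)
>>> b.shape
(2, 13, 13)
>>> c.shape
(2, 17)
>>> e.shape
(5, 2, 2, 13)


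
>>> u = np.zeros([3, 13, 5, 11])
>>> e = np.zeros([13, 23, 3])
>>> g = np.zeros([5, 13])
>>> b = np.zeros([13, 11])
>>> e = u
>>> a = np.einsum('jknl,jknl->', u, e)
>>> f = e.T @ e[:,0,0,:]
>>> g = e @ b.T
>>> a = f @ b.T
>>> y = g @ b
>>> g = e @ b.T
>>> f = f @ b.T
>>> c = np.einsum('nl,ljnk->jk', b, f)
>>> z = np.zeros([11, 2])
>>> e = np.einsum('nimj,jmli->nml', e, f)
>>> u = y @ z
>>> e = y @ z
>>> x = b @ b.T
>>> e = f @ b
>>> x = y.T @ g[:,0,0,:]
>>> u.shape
(3, 13, 5, 2)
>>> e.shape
(11, 5, 13, 11)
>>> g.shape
(3, 13, 5, 13)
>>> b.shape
(13, 11)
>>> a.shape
(11, 5, 13, 13)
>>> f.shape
(11, 5, 13, 13)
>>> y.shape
(3, 13, 5, 11)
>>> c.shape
(5, 13)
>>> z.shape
(11, 2)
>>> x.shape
(11, 5, 13, 13)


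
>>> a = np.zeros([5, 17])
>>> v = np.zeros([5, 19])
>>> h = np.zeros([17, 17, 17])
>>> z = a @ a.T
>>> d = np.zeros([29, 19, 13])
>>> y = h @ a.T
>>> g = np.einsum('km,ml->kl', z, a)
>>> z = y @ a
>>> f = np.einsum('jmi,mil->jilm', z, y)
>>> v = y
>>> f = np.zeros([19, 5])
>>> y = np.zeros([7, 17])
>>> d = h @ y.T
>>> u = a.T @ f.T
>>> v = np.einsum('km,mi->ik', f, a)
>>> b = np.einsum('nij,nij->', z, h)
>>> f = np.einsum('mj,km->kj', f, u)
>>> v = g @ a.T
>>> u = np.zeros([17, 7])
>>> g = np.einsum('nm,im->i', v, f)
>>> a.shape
(5, 17)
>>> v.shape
(5, 5)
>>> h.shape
(17, 17, 17)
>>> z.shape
(17, 17, 17)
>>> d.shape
(17, 17, 7)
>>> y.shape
(7, 17)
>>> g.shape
(17,)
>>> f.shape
(17, 5)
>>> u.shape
(17, 7)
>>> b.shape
()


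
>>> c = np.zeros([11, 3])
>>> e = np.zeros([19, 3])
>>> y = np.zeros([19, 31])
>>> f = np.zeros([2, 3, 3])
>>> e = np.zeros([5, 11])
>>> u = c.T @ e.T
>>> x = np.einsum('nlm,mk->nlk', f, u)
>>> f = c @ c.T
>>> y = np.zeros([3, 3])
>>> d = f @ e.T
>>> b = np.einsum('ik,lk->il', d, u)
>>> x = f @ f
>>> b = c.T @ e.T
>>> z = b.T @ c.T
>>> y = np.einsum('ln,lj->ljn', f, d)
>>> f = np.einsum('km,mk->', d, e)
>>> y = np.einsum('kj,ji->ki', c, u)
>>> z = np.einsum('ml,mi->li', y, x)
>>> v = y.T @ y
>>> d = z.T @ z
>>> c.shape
(11, 3)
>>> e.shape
(5, 11)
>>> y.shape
(11, 5)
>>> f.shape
()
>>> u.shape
(3, 5)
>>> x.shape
(11, 11)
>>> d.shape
(11, 11)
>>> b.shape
(3, 5)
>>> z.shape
(5, 11)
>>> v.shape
(5, 5)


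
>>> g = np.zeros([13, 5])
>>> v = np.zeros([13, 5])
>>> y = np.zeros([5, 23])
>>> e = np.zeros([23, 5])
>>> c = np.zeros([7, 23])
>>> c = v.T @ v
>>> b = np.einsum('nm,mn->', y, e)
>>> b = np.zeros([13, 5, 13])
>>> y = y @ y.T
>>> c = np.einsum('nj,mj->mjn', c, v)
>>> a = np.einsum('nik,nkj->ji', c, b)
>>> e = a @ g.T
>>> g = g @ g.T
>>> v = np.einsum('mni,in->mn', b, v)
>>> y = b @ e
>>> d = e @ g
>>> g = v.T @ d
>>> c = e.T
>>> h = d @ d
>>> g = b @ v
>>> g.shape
(13, 5, 5)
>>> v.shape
(13, 5)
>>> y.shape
(13, 5, 13)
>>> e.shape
(13, 13)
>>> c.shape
(13, 13)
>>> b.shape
(13, 5, 13)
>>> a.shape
(13, 5)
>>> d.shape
(13, 13)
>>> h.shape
(13, 13)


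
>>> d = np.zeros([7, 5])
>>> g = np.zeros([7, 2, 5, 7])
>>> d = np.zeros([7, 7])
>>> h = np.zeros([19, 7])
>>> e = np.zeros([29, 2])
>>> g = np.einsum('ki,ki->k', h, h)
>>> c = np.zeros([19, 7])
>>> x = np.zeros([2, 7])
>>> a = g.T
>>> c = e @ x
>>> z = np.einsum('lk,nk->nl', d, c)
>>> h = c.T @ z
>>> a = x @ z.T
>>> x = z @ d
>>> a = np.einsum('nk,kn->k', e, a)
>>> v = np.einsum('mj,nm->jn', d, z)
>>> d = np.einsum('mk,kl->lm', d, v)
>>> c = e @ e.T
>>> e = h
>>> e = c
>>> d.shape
(29, 7)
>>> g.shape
(19,)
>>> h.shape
(7, 7)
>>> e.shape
(29, 29)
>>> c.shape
(29, 29)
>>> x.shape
(29, 7)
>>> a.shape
(2,)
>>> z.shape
(29, 7)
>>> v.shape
(7, 29)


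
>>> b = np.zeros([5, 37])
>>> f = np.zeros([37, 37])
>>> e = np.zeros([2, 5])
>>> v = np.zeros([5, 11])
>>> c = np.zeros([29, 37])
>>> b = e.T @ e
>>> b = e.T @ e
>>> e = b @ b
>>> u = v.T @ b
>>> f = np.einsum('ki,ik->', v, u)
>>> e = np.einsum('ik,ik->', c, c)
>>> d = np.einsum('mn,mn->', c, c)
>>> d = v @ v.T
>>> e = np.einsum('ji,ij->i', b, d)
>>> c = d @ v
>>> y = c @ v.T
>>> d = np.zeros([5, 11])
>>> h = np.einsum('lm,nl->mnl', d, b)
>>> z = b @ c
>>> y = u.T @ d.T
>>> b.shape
(5, 5)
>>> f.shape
()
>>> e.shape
(5,)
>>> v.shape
(5, 11)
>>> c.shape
(5, 11)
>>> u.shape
(11, 5)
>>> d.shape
(5, 11)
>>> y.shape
(5, 5)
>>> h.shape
(11, 5, 5)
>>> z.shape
(5, 11)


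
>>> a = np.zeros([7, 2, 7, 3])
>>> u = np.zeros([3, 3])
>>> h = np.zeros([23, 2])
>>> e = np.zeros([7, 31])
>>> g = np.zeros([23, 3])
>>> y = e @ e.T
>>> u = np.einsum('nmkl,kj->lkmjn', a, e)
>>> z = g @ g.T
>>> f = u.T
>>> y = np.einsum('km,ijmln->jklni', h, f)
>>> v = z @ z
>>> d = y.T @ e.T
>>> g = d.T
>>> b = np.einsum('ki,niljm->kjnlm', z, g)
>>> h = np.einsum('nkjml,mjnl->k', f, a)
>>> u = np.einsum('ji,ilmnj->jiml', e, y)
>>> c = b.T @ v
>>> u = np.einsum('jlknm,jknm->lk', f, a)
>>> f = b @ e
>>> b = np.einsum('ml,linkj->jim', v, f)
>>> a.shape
(7, 2, 7, 3)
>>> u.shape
(31, 2)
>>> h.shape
(31,)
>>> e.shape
(7, 31)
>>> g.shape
(7, 23, 7, 3, 7)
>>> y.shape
(31, 23, 7, 3, 7)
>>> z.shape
(23, 23)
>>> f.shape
(23, 3, 7, 7, 31)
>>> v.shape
(23, 23)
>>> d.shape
(7, 3, 7, 23, 7)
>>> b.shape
(31, 3, 23)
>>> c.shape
(7, 7, 7, 3, 23)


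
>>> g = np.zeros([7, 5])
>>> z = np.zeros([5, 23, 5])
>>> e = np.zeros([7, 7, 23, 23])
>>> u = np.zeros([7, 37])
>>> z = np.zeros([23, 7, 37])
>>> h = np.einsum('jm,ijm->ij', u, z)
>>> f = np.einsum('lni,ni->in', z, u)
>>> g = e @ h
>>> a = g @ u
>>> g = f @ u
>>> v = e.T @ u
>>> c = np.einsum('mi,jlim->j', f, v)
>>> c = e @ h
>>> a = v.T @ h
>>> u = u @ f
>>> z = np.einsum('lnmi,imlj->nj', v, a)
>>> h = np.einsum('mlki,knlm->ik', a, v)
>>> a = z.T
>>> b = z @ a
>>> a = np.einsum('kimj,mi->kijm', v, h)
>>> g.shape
(37, 37)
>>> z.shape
(23, 7)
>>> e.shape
(7, 7, 23, 23)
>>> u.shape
(7, 7)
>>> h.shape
(7, 23)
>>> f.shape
(37, 7)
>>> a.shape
(23, 23, 37, 7)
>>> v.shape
(23, 23, 7, 37)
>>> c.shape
(7, 7, 23, 7)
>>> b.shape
(23, 23)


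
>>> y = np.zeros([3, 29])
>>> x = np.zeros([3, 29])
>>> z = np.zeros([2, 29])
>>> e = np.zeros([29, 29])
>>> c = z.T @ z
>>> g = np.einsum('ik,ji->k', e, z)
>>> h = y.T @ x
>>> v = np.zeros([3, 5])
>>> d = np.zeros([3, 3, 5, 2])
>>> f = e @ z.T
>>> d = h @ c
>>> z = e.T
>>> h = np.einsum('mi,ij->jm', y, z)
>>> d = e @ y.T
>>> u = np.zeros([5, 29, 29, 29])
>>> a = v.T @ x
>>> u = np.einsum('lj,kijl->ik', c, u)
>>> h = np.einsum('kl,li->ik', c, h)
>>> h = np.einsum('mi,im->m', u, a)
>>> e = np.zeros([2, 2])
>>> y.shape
(3, 29)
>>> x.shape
(3, 29)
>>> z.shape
(29, 29)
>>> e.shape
(2, 2)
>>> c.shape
(29, 29)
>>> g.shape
(29,)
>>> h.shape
(29,)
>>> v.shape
(3, 5)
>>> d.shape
(29, 3)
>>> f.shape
(29, 2)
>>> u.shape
(29, 5)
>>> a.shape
(5, 29)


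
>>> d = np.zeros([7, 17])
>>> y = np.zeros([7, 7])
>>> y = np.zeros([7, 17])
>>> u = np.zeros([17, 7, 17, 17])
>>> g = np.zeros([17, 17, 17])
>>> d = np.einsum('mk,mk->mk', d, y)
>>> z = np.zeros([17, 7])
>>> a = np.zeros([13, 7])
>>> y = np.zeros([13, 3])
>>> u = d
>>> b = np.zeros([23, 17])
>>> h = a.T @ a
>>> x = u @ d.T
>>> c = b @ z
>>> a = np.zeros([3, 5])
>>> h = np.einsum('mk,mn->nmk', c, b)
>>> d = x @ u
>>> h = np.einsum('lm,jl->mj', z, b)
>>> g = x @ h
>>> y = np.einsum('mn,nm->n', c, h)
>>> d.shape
(7, 17)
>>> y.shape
(7,)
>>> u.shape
(7, 17)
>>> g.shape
(7, 23)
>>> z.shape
(17, 7)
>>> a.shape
(3, 5)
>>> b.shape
(23, 17)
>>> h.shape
(7, 23)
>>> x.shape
(7, 7)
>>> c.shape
(23, 7)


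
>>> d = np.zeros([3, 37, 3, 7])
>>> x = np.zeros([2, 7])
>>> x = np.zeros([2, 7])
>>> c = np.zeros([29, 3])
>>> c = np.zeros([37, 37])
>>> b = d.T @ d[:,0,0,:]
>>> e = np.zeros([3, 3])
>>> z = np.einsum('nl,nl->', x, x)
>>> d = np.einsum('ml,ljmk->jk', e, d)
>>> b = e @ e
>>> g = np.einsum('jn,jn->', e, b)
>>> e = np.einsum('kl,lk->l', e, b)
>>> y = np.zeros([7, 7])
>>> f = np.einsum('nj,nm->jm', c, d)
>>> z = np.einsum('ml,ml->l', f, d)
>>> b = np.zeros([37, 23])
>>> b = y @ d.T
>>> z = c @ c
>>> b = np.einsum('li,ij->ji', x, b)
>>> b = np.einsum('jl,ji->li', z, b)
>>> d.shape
(37, 7)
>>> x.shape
(2, 7)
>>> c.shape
(37, 37)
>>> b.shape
(37, 7)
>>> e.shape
(3,)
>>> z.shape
(37, 37)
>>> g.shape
()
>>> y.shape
(7, 7)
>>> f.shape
(37, 7)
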